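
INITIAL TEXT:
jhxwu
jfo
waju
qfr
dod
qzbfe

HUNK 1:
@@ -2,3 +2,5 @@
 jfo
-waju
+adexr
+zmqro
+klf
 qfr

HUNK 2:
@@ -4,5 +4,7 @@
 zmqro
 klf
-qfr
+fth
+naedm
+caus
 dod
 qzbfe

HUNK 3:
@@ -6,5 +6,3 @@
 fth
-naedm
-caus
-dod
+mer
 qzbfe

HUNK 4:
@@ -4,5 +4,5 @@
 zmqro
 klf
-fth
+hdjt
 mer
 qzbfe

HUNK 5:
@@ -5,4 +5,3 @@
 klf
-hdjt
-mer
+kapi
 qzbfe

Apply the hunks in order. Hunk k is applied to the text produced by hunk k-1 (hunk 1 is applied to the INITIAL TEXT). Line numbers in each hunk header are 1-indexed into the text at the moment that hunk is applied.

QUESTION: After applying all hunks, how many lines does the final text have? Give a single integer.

Hunk 1: at line 2 remove [waju] add [adexr,zmqro,klf] -> 8 lines: jhxwu jfo adexr zmqro klf qfr dod qzbfe
Hunk 2: at line 4 remove [qfr] add [fth,naedm,caus] -> 10 lines: jhxwu jfo adexr zmqro klf fth naedm caus dod qzbfe
Hunk 3: at line 6 remove [naedm,caus,dod] add [mer] -> 8 lines: jhxwu jfo adexr zmqro klf fth mer qzbfe
Hunk 4: at line 4 remove [fth] add [hdjt] -> 8 lines: jhxwu jfo adexr zmqro klf hdjt mer qzbfe
Hunk 5: at line 5 remove [hdjt,mer] add [kapi] -> 7 lines: jhxwu jfo adexr zmqro klf kapi qzbfe
Final line count: 7

Answer: 7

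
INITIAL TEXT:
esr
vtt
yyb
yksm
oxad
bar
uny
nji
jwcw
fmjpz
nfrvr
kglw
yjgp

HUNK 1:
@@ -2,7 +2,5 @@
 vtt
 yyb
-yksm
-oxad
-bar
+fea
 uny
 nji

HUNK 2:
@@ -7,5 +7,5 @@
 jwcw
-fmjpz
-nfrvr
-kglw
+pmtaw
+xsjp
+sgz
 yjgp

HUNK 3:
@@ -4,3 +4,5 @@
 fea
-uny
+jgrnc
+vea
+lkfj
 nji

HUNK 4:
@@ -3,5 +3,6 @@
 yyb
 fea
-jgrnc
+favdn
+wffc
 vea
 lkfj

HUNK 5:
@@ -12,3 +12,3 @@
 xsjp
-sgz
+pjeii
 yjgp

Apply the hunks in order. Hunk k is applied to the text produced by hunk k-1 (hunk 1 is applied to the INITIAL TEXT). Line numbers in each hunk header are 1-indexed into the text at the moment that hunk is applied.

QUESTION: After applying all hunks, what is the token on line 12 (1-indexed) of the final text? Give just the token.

Answer: xsjp

Derivation:
Hunk 1: at line 2 remove [yksm,oxad,bar] add [fea] -> 11 lines: esr vtt yyb fea uny nji jwcw fmjpz nfrvr kglw yjgp
Hunk 2: at line 7 remove [fmjpz,nfrvr,kglw] add [pmtaw,xsjp,sgz] -> 11 lines: esr vtt yyb fea uny nji jwcw pmtaw xsjp sgz yjgp
Hunk 3: at line 4 remove [uny] add [jgrnc,vea,lkfj] -> 13 lines: esr vtt yyb fea jgrnc vea lkfj nji jwcw pmtaw xsjp sgz yjgp
Hunk 4: at line 3 remove [jgrnc] add [favdn,wffc] -> 14 lines: esr vtt yyb fea favdn wffc vea lkfj nji jwcw pmtaw xsjp sgz yjgp
Hunk 5: at line 12 remove [sgz] add [pjeii] -> 14 lines: esr vtt yyb fea favdn wffc vea lkfj nji jwcw pmtaw xsjp pjeii yjgp
Final line 12: xsjp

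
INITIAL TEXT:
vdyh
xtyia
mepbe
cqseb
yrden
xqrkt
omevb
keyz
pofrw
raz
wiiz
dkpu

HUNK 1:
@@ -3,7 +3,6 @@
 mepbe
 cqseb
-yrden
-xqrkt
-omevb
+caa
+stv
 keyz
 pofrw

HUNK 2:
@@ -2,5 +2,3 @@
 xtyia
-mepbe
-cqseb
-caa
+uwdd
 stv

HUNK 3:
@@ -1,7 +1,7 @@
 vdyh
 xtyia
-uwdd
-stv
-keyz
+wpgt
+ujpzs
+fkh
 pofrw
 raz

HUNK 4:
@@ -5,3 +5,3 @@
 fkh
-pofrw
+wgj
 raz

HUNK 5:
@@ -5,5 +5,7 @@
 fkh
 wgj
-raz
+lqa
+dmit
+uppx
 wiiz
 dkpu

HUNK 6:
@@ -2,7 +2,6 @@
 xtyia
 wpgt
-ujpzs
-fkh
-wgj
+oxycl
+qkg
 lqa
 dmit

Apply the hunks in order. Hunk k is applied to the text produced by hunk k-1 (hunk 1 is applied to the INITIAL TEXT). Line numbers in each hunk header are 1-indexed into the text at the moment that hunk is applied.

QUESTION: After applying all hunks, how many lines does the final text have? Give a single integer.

Hunk 1: at line 3 remove [yrden,xqrkt,omevb] add [caa,stv] -> 11 lines: vdyh xtyia mepbe cqseb caa stv keyz pofrw raz wiiz dkpu
Hunk 2: at line 2 remove [mepbe,cqseb,caa] add [uwdd] -> 9 lines: vdyh xtyia uwdd stv keyz pofrw raz wiiz dkpu
Hunk 3: at line 1 remove [uwdd,stv,keyz] add [wpgt,ujpzs,fkh] -> 9 lines: vdyh xtyia wpgt ujpzs fkh pofrw raz wiiz dkpu
Hunk 4: at line 5 remove [pofrw] add [wgj] -> 9 lines: vdyh xtyia wpgt ujpzs fkh wgj raz wiiz dkpu
Hunk 5: at line 5 remove [raz] add [lqa,dmit,uppx] -> 11 lines: vdyh xtyia wpgt ujpzs fkh wgj lqa dmit uppx wiiz dkpu
Hunk 6: at line 2 remove [ujpzs,fkh,wgj] add [oxycl,qkg] -> 10 lines: vdyh xtyia wpgt oxycl qkg lqa dmit uppx wiiz dkpu
Final line count: 10

Answer: 10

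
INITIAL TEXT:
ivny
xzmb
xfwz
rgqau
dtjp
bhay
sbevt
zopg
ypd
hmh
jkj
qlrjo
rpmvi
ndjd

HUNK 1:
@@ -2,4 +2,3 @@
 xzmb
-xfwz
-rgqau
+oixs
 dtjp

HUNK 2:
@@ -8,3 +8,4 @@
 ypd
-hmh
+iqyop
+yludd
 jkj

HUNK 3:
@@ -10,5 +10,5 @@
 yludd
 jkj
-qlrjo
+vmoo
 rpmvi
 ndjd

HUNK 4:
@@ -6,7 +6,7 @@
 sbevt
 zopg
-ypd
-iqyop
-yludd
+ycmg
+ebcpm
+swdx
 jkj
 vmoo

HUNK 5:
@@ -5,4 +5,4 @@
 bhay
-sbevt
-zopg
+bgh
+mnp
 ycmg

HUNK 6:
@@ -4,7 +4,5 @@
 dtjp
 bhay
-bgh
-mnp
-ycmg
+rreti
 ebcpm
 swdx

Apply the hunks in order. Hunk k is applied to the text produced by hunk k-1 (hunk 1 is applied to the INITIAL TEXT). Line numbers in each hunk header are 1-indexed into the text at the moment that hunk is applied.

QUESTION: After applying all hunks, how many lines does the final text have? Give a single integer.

Hunk 1: at line 2 remove [xfwz,rgqau] add [oixs] -> 13 lines: ivny xzmb oixs dtjp bhay sbevt zopg ypd hmh jkj qlrjo rpmvi ndjd
Hunk 2: at line 8 remove [hmh] add [iqyop,yludd] -> 14 lines: ivny xzmb oixs dtjp bhay sbevt zopg ypd iqyop yludd jkj qlrjo rpmvi ndjd
Hunk 3: at line 10 remove [qlrjo] add [vmoo] -> 14 lines: ivny xzmb oixs dtjp bhay sbevt zopg ypd iqyop yludd jkj vmoo rpmvi ndjd
Hunk 4: at line 6 remove [ypd,iqyop,yludd] add [ycmg,ebcpm,swdx] -> 14 lines: ivny xzmb oixs dtjp bhay sbevt zopg ycmg ebcpm swdx jkj vmoo rpmvi ndjd
Hunk 5: at line 5 remove [sbevt,zopg] add [bgh,mnp] -> 14 lines: ivny xzmb oixs dtjp bhay bgh mnp ycmg ebcpm swdx jkj vmoo rpmvi ndjd
Hunk 6: at line 4 remove [bgh,mnp,ycmg] add [rreti] -> 12 lines: ivny xzmb oixs dtjp bhay rreti ebcpm swdx jkj vmoo rpmvi ndjd
Final line count: 12

Answer: 12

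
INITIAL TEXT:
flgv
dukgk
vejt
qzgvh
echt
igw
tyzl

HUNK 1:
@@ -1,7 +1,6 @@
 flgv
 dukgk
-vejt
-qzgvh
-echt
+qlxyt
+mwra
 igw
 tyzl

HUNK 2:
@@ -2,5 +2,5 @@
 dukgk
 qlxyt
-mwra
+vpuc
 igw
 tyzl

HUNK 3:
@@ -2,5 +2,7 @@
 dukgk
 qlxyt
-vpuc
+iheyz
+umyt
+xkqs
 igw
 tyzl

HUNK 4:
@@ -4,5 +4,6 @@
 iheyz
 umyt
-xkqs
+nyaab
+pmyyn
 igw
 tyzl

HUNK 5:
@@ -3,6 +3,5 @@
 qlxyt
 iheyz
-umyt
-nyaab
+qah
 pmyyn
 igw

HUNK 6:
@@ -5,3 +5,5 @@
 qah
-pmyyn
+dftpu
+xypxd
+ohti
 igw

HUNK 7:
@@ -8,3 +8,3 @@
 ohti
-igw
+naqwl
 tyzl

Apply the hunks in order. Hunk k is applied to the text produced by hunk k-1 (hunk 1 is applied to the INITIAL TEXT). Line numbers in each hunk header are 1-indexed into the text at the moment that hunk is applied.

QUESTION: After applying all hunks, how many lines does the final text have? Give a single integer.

Hunk 1: at line 1 remove [vejt,qzgvh,echt] add [qlxyt,mwra] -> 6 lines: flgv dukgk qlxyt mwra igw tyzl
Hunk 2: at line 2 remove [mwra] add [vpuc] -> 6 lines: flgv dukgk qlxyt vpuc igw tyzl
Hunk 3: at line 2 remove [vpuc] add [iheyz,umyt,xkqs] -> 8 lines: flgv dukgk qlxyt iheyz umyt xkqs igw tyzl
Hunk 4: at line 4 remove [xkqs] add [nyaab,pmyyn] -> 9 lines: flgv dukgk qlxyt iheyz umyt nyaab pmyyn igw tyzl
Hunk 5: at line 3 remove [umyt,nyaab] add [qah] -> 8 lines: flgv dukgk qlxyt iheyz qah pmyyn igw tyzl
Hunk 6: at line 5 remove [pmyyn] add [dftpu,xypxd,ohti] -> 10 lines: flgv dukgk qlxyt iheyz qah dftpu xypxd ohti igw tyzl
Hunk 7: at line 8 remove [igw] add [naqwl] -> 10 lines: flgv dukgk qlxyt iheyz qah dftpu xypxd ohti naqwl tyzl
Final line count: 10

Answer: 10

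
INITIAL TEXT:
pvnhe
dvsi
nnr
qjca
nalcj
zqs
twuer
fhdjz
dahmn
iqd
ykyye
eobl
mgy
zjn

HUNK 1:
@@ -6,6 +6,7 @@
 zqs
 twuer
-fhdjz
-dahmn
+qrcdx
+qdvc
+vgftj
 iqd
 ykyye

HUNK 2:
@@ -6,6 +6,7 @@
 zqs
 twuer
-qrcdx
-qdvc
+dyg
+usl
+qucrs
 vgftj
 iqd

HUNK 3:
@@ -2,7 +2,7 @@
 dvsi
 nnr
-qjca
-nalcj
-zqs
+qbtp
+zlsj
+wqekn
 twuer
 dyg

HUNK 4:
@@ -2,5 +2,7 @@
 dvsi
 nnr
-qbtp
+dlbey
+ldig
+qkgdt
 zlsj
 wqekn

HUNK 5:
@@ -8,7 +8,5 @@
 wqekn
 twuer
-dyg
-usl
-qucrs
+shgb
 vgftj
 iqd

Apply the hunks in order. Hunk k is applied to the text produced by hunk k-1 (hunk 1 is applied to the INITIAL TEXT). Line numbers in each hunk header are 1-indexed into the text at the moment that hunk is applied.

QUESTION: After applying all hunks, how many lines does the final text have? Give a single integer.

Answer: 16

Derivation:
Hunk 1: at line 6 remove [fhdjz,dahmn] add [qrcdx,qdvc,vgftj] -> 15 lines: pvnhe dvsi nnr qjca nalcj zqs twuer qrcdx qdvc vgftj iqd ykyye eobl mgy zjn
Hunk 2: at line 6 remove [qrcdx,qdvc] add [dyg,usl,qucrs] -> 16 lines: pvnhe dvsi nnr qjca nalcj zqs twuer dyg usl qucrs vgftj iqd ykyye eobl mgy zjn
Hunk 3: at line 2 remove [qjca,nalcj,zqs] add [qbtp,zlsj,wqekn] -> 16 lines: pvnhe dvsi nnr qbtp zlsj wqekn twuer dyg usl qucrs vgftj iqd ykyye eobl mgy zjn
Hunk 4: at line 2 remove [qbtp] add [dlbey,ldig,qkgdt] -> 18 lines: pvnhe dvsi nnr dlbey ldig qkgdt zlsj wqekn twuer dyg usl qucrs vgftj iqd ykyye eobl mgy zjn
Hunk 5: at line 8 remove [dyg,usl,qucrs] add [shgb] -> 16 lines: pvnhe dvsi nnr dlbey ldig qkgdt zlsj wqekn twuer shgb vgftj iqd ykyye eobl mgy zjn
Final line count: 16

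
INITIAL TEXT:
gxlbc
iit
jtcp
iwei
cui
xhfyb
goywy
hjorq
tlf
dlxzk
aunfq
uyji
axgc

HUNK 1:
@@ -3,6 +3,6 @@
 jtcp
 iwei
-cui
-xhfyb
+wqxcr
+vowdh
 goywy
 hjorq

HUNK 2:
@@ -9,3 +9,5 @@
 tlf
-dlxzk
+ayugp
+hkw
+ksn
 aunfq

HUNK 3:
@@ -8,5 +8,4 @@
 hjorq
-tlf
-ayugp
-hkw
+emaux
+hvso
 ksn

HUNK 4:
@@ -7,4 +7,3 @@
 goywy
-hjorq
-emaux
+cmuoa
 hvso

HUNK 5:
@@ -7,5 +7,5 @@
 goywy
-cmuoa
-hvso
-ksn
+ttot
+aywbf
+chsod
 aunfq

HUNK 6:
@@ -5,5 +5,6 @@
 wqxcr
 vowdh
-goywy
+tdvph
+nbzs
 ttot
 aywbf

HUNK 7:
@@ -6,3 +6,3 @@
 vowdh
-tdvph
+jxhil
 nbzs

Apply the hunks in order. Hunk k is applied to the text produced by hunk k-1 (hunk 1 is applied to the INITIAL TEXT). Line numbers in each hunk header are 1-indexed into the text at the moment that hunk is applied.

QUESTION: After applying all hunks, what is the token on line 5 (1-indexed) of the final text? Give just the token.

Answer: wqxcr

Derivation:
Hunk 1: at line 3 remove [cui,xhfyb] add [wqxcr,vowdh] -> 13 lines: gxlbc iit jtcp iwei wqxcr vowdh goywy hjorq tlf dlxzk aunfq uyji axgc
Hunk 2: at line 9 remove [dlxzk] add [ayugp,hkw,ksn] -> 15 lines: gxlbc iit jtcp iwei wqxcr vowdh goywy hjorq tlf ayugp hkw ksn aunfq uyji axgc
Hunk 3: at line 8 remove [tlf,ayugp,hkw] add [emaux,hvso] -> 14 lines: gxlbc iit jtcp iwei wqxcr vowdh goywy hjorq emaux hvso ksn aunfq uyji axgc
Hunk 4: at line 7 remove [hjorq,emaux] add [cmuoa] -> 13 lines: gxlbc iit jtcp iwei wqxcr vowdh goywy cmuoa hvso ksn aunfq uyji axgc
Hunk 5: at line 7 remove [cmuoa,hvso,ksn] add [ttot,aywbf,chsod] -> 13 lines: gxlbc iit jtcp iwei wqxcr vowdh goywy ttot aywbf chsod aunfq uyji axgc
Hunk 6: at line 5 remove [goywy] add [tdvph,nbzs] -> 14 lines: gxlbc iit jtcp iwei wqxcr vowdh tdvph nbzs ttot aywbf chsod aunfq uyji axgc
Hunk 7: at line 6 remove [tdvph] add [jxhil] -> 14 lines: gxlbc iit jtcp iwei wqxcr vowdh jxhil nbzs ttot aywbf chsod aunfq uyji axgc
Final line 5: wqxcr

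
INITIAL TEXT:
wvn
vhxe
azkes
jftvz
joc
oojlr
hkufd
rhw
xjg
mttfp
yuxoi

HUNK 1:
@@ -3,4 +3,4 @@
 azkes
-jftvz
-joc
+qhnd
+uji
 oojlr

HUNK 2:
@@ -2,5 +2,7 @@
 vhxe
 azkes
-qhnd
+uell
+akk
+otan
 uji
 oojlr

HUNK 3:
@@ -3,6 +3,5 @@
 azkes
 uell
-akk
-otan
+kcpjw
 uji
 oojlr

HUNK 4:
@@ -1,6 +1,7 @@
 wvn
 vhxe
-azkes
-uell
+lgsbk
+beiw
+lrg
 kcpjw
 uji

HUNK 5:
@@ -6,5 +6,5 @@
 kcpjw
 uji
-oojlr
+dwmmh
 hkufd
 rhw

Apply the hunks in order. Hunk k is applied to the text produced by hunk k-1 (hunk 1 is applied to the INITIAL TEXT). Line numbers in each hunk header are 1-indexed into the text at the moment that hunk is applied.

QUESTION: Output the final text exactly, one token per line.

Hunk 1: at line 3 remove [jftvz,joc] add [qhnd,uji] -> 11 lines: wvn vhxe azkes qhnd uji oojlr hkufd rhw xjg mttfp yuxoi
Hunk 2: at line 2 remove [qhnd] add [uell,akk,otan] -> 13 lines: wvn vhxe azkes uell akk otan uji oojlr hkufd rhw xjg mttfp yuxoi
Hunk 3: at line 3 remove [akk,otan] add [kcpjw] -> 12 lines: wvn vhxe azkes uell kcpjw uji oojlr hkufd rhw xjg mttfp yuxoi
Hunk 4: at line 1 remove [azkes,uell] add [lgsbk,beiw,lrg] -> 13 lines: wvn vhxe lgsbk beiw lrg kcpjw uji oojlr hkufd rhw xjg mttfp yuxoi
Hunk 5: at line 6 remove [oojlr] add [dwmmh] -> 13 lines: wvn vhxe lgsbk beiw lrg kcpjw uji dwmmh hkufd rhw xjg mttfp yuxoi

Answer: wvn
vhxe
lgsbk
beiw
lrg
kcpjw
uji
dwmmh
hkufd
rhw
xjg
mttfp
yuxoi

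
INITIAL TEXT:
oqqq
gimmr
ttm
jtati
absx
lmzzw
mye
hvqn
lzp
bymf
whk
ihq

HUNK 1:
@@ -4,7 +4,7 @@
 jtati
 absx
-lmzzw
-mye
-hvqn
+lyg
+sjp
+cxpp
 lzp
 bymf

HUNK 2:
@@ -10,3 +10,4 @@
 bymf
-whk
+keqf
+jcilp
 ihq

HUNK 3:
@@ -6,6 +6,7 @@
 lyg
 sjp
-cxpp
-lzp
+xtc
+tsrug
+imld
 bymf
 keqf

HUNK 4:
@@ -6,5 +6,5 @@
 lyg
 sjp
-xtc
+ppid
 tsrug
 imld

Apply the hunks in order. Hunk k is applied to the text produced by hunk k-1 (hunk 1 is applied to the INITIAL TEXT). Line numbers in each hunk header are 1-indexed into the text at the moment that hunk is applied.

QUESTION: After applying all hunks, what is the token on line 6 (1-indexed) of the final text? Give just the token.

Answer: lyg

Derivation:
Hunk 1: at line 4 remove [lmzzw,mye,hvqn] add [lyg,sjp,cxpp] -> 12 lines: oqqq gimmr ttm jtati absx lyg sjp cxpp lzp bymf whk ihq
Hunk 2: at line 10 remove [whk] add [keqf,jcilp] -> 13 lines: oqqq gimmr ttm jtati absx lyg sjp cxpp lzp bymf keqf jcilp ihq
Hunk 3: at line 6 remove [cxpp,lzp] add [xtc,tsrug,imld] -> 14 lines: oqqq gimmr ttm jtati absx lyg sjp xtc tsrug imld bymf keqf jcilp ihq
Hunk 4: at line 6 remove [xtc] add [ppid] -> 14 lines: oqqq gimmr ttm jtati absx lyg sjp ppid tsrug imld bymf keqf jcilp ihq
Final line 6: lyg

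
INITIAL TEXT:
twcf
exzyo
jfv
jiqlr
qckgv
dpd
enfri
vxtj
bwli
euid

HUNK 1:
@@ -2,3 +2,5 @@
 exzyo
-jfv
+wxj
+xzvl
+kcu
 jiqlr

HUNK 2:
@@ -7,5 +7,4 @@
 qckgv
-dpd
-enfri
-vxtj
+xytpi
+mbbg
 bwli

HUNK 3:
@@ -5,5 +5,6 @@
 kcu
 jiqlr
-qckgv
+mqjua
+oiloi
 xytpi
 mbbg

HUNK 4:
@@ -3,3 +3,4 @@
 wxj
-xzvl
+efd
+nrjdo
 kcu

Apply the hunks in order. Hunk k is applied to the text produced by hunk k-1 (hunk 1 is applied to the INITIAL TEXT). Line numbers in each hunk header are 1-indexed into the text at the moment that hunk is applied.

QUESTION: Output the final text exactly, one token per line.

Answer: twcf
exzyo
wxj
efd
nrjdo
kcu
jiqlr
mqjua
oiloi
xytpi
mbbg
bwli
euid

Derivation:
Hunk 1: at line 2 remove [jfv] add [wxj,xzvl,kcu] -> 12 lines: twcf exzyo wxj xzvl kcu jiqlr qckgv dpd enfri vxtj bwli euid
Hunk 2: at line 7 remove [dpd,enfri,vxtj] add [xytpi,mbbg] -> 11 lines: twcf exzyo wxj xzvl kcu jiqlr qckgv xytpi mbbg bwli euid
Hunk 3: at line 5 remove [qckgv] add [mqjua,oiloi] -> 12 lines: twcf exzyo wxj xzvl kcu jiqlr mqjua oiloi xytpi mbbg bwli euid
Hunk 4: at line 3 remove [xzvl] add [efd,nrjdo] -> 13 lines: twcf exzyo wxj efd nrjdo kcu jiqlr mqjua oiloi xytpi mbbg bwli euid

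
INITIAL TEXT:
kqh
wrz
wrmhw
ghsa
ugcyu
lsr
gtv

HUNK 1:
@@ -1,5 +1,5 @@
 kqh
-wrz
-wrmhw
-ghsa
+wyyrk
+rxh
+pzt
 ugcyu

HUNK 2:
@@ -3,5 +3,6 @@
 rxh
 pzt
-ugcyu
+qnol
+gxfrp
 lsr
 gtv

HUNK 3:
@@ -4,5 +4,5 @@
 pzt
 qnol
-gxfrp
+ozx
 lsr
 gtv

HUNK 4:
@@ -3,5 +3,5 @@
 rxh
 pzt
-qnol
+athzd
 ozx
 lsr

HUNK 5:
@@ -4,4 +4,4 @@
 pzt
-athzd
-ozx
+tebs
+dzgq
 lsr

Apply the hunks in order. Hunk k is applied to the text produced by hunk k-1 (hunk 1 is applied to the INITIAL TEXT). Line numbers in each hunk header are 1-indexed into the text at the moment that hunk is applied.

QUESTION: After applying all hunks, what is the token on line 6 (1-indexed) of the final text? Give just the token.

Answer: dzgq

Derivation:
Hunk 1: at line 1 remove [wrz,wrmhw,ghsa] add [wyyrk,rxh,pzt] -> 7 lines: kqh wyyrk rxh pzt ugcyu lsr gtv
Hunk 2: at line 3 remove [ugcyu] add [qnol,gxfrp] -> 8 lines: kqh wyyrk rxh pzt qnol gxfrp lsr gtv
Hunk 3: at line 4 remove [gxfrp] add [ozx] -> 8 lines: kqh wyyrk rxh pzt qnol ozx lsr gtv
Hunk 4: at line 3 remove [qnol] add [athzd] -> 8 lines: kqh wyyrk rxh pzt athzd ozx lsr gtv
Hunk 5: at line 4 remove [athzd,ozx] add [tebs,dzgq] -> 8 lines: kqh wyyrk rxh pzt tebs dzgq lsr gtv
Final line 6: dzgq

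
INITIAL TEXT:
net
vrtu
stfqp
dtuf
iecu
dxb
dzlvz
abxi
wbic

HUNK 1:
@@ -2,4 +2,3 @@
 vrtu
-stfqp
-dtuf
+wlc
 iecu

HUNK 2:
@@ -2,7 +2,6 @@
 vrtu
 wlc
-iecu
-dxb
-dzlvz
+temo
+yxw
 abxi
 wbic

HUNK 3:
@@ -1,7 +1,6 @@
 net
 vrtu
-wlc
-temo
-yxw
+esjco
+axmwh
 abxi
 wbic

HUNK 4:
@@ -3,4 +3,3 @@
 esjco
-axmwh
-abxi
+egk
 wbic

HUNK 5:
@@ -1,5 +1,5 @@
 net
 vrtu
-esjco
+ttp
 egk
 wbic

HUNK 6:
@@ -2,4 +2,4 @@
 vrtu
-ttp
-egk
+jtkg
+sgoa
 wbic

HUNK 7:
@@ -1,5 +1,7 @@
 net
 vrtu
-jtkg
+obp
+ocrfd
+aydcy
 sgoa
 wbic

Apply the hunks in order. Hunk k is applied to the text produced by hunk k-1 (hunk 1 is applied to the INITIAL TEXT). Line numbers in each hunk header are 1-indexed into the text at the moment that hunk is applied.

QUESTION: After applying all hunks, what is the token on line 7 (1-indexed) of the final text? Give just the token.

Answer: wbic

Derivation:
Hunk 1: at line 2 remove [stfqp,dtuf] add [wlc] -> 8 lines: net vrtu wlc iecu dxb dzlvz abxi wbic
Hunk 2: at line 2 remove [iecu,dxb,dzlvz] add [temo,yxw] -> 7 lines: net vrtu wlc temo yxw abxi wbic
Hunk 3: at line 1 remove [wlc,temo,yxw] add [esjco,axmwh] -> 6 lines: net vrtu esjco axmwh abxi wbic
Hunk 4: at line 3 remove [axmwh,abxi] add [egk] -> 5 lines: net vrtu esjco egk wbic
Hunk 5: at line 1 remove [esjco] add [ttp] -> 5 lines: net vrtu ttp egk wbic
Hunk 6: at line 2 remove [ttp,egk] add [jtkg,sgoa] -> 5 lines: net vrtu jtkg sgoa wbic
Hunk 7: at line 1 remove [jtkg] add [obp,ocrfd,aydcy] -> 7 lines: net vrtu obp ocrfd aydcy sgoa wbic
Final line 7: wbic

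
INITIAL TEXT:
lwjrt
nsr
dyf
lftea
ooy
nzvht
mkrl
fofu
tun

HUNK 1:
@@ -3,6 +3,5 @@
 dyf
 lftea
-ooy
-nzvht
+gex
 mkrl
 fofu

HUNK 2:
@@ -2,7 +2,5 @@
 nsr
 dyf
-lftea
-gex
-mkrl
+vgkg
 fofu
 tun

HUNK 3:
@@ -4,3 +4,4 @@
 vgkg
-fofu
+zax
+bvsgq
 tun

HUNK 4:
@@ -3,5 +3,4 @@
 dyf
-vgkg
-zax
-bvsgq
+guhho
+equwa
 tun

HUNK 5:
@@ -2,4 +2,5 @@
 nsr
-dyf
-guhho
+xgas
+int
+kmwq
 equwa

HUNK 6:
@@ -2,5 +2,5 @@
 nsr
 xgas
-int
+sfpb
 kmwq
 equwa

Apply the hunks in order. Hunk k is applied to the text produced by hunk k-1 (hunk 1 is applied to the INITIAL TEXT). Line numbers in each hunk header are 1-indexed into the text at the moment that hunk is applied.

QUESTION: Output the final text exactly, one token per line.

Hunk 1: at line 3 remove [ooy,nzvht] add [gex] -> 8 lines: lwjrt nsr dyf lftea gex mkrl fofu tun
Hunk 2: at line 2 remove [lftea,gex,mkrl] add [vgkg] -> 6 lines: lwjrt nsr dyf vgkg fofu tun
Hunk 3: at line 4 remove [fofu] add [zax,bvsgq] -> 7 lines: lwjrt nsr dyf vgkg zax bvsgq tun
Hunk 4: at line 3 remove [vgkg,zax,bvsgq] add [guhho,equwa] -> 6 lines: lwjrt nsr dyf guhho equwa tun
Hunk 5: at line 2 remove [dyf,guhho] add [xgas,int,kmwq] -> 7 lines: lwjrt nsr xgas int kmwq equwa tun
Hunk 6: at line 2 remove [int] add [sfpb] -> 7 lines: lwjrt nsr xgas sfpb kmwq equwa tun

Answer: lwjrt
nsr
xgas
sfpb
kmwq
equwa
tun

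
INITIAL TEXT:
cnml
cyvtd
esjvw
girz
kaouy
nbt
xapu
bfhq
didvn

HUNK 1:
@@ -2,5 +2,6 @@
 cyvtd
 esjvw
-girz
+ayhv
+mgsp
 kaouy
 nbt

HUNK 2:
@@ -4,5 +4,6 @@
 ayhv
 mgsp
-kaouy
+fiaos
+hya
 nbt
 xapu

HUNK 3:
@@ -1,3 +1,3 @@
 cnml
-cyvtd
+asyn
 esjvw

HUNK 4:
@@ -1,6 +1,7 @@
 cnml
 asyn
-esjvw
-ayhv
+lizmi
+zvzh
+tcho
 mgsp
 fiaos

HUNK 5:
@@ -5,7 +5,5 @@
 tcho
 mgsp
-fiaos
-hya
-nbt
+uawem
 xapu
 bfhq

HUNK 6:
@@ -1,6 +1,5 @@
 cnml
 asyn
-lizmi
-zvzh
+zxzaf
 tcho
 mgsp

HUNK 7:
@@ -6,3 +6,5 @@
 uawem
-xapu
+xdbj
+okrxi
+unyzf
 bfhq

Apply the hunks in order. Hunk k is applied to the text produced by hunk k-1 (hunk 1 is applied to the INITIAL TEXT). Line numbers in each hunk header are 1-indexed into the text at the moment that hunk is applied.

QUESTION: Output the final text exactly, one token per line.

Answer: cnml
asyn
zxzaf
tcho
mgsp
uawem
xdbj
okrxi
unyzf
bfhq
didvn

Derivation:
Hunk 1: at line 2 remove [girz] add [ayhv,mgsp] -> 10 lines: cnml cyvtd esjvw ayhv mgsp kaouy nbt xapu bfhq didvn
Hunk 2: at line 4 remove [kaouy] add [fiaos,hya] -> 11 lines: cnml cyvtd esjvw ayhv mgsp fiaos hya nbt xapu bfhq didvn
Hunk 3: at line 1 remove [cyvtd] add [asyn] -> 11 lines: cnml asyn esjvw ayhv mgsp fiaos hya nbt xapu bfhq didvn
Hunk 4: at line 1 remove [esjvw,ayhv] add [lizmi,zvzh,tcho] -> 12 lines: cnml asyn lizmi zvzh tcho mgsp fiaos hya nbt xapu bfhq didvn
Hunk 5: at line 5 remove [fiaos,hya,nbt] add [uawem] -> 10 lines: cnml asyn lizmi zvzh tcho mgsp uawem xapu bfhq didvn
Hunk 6: at line 1 remove [lizmi,zvzh] add [zxzaf] -> 9 lines: cnml asyn zxzaf tcho mgsp uawem xapu bfhq didvn
Hunk 7: at line 6 remove [xapu] add [xdbj,okrxi,unyzf] -> 11 lines: cnml asyn zxzaf tcho mgsp uawem xdbj okrxi unyzf bfhq didvn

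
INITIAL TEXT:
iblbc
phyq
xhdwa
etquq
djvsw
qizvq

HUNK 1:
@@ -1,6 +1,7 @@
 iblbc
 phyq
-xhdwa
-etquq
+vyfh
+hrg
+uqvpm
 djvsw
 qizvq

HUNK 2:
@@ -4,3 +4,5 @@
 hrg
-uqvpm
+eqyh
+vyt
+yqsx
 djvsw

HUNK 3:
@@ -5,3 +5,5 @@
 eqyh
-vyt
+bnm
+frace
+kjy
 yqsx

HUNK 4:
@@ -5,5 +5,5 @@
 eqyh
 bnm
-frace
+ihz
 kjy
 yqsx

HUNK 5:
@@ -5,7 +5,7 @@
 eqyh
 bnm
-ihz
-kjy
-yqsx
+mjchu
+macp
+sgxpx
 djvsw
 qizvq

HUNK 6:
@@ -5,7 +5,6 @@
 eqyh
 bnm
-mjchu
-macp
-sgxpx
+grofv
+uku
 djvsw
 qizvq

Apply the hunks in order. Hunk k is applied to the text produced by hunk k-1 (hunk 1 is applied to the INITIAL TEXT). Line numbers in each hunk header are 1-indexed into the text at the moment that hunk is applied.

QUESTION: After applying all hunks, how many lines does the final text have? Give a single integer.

Hunk 1: at line 1 remove [xhdwa,etquq] add [vyfh,hrg,uqvpm] -> 7 lines: iblbc phyq vyfh hrg uqvpm djvsw qizvq
Hunk 2: at line 4 remove [uqvpm] add [eqyh,vyt,yqsx] -> 9 lines: iblbc phyq vyfh hrg eqyh vyt yqsx djvsw qizvq
Hunk 3: at line 5 remove [vyt] add [bnm,frace,kjy] -> 11 lines: iblbc phyq vyfh hrg eqyh bnm frace kjy yqsx djvsw qizvq
Hunk 4: at line 5 remove [frace] add [ihz] -> 11 lines: iblbc phyq vyfh hrg eqyh bnm ihz kjy yqsx djvsw qizvq
Hunk 5: at line 5 remove [ihz,kjy,yqsx] add [mjchu,macp,sgxpx] -> 11 lines: iblbc phyq vyfh hrg eqyh bnm mjchu macp sgxpx djvsw qizvq
Hunk 6: at line 5 remove [mjchu,macp,sgxpx] add [grofv,uku] -> 10 lines: iblbc phyq vyfh hrg eqyh bnm grofv uku djvsw qizvq
Final line count: 10

Answer: 10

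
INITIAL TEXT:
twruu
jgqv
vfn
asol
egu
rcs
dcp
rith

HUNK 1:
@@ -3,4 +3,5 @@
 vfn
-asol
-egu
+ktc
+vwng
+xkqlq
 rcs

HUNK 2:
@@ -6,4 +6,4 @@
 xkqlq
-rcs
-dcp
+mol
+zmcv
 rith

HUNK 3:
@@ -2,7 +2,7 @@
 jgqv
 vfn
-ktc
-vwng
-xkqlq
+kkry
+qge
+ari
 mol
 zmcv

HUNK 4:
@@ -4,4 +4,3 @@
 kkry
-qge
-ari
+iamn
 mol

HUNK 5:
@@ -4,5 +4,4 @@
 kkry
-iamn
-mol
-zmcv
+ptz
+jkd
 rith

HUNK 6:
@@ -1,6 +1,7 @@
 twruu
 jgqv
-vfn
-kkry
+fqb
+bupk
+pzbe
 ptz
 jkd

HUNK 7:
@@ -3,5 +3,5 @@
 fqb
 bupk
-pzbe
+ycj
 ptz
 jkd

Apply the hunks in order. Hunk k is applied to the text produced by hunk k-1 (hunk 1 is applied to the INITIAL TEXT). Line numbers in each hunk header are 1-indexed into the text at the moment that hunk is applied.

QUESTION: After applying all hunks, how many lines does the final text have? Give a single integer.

Hunk 1: at line 3 remove [asol,egu] add [ktc,vwng,xkqlq] -> 9 lines: twruu jgqv vfn ktc vwng xkqlq rcs dcp rith
Hunk 2: at line 6 remove [rcs,dcp] add [mol,zmcv] -> 9 lines: twruu jgqv vfn ktc vwng xkqlq mol zmcv rith
Hunk 3: at line 2 remove [ktc,vwng,xkqlq] add [kkry,qge,ari] -> 9 lines: twruu jgqv vfn kkry qge ari mol zmcv rith
Hunk 4: at line 4 remove [qge,ari] add [iamn] -> 8 lines: twruu jgqv vfn kkry iamn mol zmcv rith
Hunk 5: at line 4 remove [iamn,mol,zmcv] add [ptz,jkd] -> 7 lines: twruu jgqv vfn kkry ptz jkd rith
Hunk 6: at line 1 remove [vfn,kkry] add [fqb,bupk,pzbe] -> 8 lines: twruu jgqv fqb bupk pzbe ptz jkd rith
Hunk 7: at line 3 remove [pzbe] add [ycj] -> 8 lines: twruu jgqv fqb bupk ycj ptz jkd rith
Final line count: 8

Answer: 8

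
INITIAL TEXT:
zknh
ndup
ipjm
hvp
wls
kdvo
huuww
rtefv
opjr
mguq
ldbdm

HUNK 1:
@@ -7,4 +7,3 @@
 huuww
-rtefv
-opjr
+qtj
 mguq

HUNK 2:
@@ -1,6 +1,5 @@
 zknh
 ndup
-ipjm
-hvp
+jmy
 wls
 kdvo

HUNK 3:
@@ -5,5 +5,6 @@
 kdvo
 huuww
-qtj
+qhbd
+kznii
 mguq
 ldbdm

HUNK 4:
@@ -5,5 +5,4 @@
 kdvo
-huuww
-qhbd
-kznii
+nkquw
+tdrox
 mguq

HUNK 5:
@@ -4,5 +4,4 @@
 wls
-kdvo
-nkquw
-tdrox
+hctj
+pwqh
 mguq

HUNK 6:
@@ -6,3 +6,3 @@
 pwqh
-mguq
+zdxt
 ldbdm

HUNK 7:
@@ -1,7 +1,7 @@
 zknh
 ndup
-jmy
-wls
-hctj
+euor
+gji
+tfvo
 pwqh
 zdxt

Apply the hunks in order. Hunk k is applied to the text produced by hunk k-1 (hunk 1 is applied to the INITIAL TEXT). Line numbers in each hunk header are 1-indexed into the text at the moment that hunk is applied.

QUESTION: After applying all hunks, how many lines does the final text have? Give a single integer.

Answer: 8

Derivation:
Hunk 1: at line 7 remove [rtefv,opjr] add [qtj] -> 10 lines: zknh ndup ipjm hvp wls kdvo huuww qtj mguq ldbdm
Hunk 2: at line 1 remove [ipjm,hvp] add [jmy] -> 9 lines: zknh ndup jmy wls kdvo huuww qtj mguq ldbdm
Hunk 3: at line 5 remove [qtj] add [qhbd,kznii] -> 10 lines: zknh ndup jmy wls kdvo huuww qhbd kznii mguq ldbdm
Hunk 4: at line 5 remove [huuww,qhbd,kznii] add [nkquw,tdrox] -> 9 lines: zknh ndup jmy wls kdvo nkquw tdrox mguq ldbdm
Hunk 5: at line 4 remove [kdvo,nkquw,tdrox] add [hctj,pwqh] -> 8 lines: zknh ndup jmy wls hctj pwqh mguq ldbdm
Hunk 6: at line 6 remove [mguq] add [zdxt] -> 8 lines: zknh ndup jmy wls hctj pwqh zdxt ldbdm
Hunk 7: at line 1 remove [jmy,wls,hctj] add [euor,gji,tfvo] -> 8 lines: zknh ndup euor gji tfvo pwqh zdxt ldbdm
Final line count: 8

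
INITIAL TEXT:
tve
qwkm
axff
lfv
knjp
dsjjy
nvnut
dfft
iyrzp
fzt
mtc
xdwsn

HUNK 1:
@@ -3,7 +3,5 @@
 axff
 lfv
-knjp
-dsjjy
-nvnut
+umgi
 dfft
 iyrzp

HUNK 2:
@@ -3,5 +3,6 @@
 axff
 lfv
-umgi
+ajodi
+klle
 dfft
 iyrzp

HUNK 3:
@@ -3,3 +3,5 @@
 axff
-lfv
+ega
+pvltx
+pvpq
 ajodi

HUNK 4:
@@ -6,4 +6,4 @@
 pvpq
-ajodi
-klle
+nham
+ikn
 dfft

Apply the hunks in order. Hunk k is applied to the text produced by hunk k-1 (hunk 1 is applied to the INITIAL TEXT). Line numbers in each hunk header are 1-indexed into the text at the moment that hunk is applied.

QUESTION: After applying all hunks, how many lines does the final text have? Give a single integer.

Answer: 13

Derivation:
Hunk 1: at line 3 remove [knjp,dsjjy,nvnut] add [umgi] -> 10 lines: tve qwkm axff lfv umgi dfft iyrzp fzt mtc xdwsn
Hunk 2: at line 3 remove [umgi] add [ajodi,klle] -> 11 lines: tve qwkm axff lfv ajodi klle dfft iyrzp fzt mtc xdwsn
Hunk 3: at line 3 remove [lfv] add [ega,pvltx,pvpq] -> 13 lines: tve qwkm axff ega pvltx pvpq ajodi klle dfft iyrzp fzt mtc xdwsn
Hunk 4: at line 6 remove [ajodi,klle] add [nham,ikn] -> 13 lines: tve qwkm axff ega pvltx pvpq nham ikn dfft iyrzp fzt mtc xdwsn
Final line count: 13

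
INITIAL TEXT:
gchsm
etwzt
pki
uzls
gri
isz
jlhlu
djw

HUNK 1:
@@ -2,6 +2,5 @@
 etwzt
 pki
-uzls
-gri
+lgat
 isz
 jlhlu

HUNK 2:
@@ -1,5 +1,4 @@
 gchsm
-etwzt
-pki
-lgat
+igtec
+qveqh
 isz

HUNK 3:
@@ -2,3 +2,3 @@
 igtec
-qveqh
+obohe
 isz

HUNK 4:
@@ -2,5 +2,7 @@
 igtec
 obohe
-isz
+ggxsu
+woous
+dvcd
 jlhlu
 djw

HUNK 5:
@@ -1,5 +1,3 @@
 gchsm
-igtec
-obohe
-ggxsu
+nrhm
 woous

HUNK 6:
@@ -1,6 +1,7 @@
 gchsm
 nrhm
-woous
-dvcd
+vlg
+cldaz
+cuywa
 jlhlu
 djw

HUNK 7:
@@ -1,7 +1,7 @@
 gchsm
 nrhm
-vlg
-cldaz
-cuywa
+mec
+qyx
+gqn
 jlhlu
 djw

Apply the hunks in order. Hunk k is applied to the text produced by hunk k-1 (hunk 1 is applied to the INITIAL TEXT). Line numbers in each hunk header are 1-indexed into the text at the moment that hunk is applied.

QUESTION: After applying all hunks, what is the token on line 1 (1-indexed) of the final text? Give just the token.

Hunk 1: at line 2 remove [uzls,gri] add [lgat] -> 7 lines: gchsm etwzt pki lgat isz jlhlu djw
Hunk 2: at line 1 remove [etwzt,pki,lgat] add [igtec,qveqh] -> 6 lines: gchsm igtec qveqh isz jlhlu djw
Hunk 3: at line 2 remove [qveqh] add [obohe] -> 6 lines: gchsm igtec obohe isz jlhlu djw
Hunk 4: at line 2 remove [isz] add [ggxsu,woous,dvcd] -> 8 lines: gchsm igtec obohe ggxsu woous dvcd jlhlu djw
Hunk 5: at line 1 remove [igtec,obohe,ggxsu] add [nrhm] -> 6 lines: gchsm nrhm woous dvcd jlhlu djw
Hunk 6: at line 1 remove [woous,dvcd] add [vlg,cldaz,cuywa] -> 7 lines: gchsm nrhm vlg cldaz cuywa jlhlu djw
Hunk 7: at line 1 remove [vlg,cldaz,cuywa] add [mec,qyx,gqn] -> 7 lines: gchsm nrhm mec qyx gqn jlhlu djw
Final line 1: gchsm

Answer: gchsm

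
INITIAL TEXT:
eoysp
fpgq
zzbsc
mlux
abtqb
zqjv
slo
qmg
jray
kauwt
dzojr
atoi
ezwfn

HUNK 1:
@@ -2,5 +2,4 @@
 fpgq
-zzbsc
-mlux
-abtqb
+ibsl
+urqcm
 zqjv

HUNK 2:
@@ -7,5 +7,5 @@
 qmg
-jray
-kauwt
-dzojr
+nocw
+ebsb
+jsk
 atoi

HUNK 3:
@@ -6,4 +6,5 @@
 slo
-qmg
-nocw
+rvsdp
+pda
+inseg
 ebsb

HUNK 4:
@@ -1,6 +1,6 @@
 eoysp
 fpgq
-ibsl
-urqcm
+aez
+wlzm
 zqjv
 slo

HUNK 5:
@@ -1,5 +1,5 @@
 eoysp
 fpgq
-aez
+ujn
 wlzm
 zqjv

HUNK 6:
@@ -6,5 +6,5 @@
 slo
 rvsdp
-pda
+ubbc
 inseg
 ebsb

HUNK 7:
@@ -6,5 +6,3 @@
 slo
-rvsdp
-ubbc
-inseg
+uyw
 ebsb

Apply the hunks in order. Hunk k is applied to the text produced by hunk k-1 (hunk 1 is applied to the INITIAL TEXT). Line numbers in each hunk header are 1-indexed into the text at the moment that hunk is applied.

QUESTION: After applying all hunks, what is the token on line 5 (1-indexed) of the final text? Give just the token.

Answer: zqjv

Derivation:
Hunk 1: at line 2 remove [zzbsc,mlux,abtqb] add [ibsl,urqcm] -> 12 lines: eoysp fpgq ibsl urqcm zqjv slo qmg jray kauwt dzojr atoi ezwfn
Hunk 2: at line 7 remove [jray,kauwt,dzojr] add [nocw,ebsb,jsk] -> 12 lines: eoysp fpgq ibsl urqcm zqjv slo qmg nocw ebsb jsk atoi ezwfn
Hunk 3: at line 6 remove [qmg,nocw] add [rvsdp,pda,inseg] -> 13 lines: eoysp fpgq ibsl urqcm zqjv slo rvsdp pda inseg ebsb jsk atoi ezwfn
Hunk 4: at line 1 remove [ibsl,urqcm] add [aez,wlzm] -> 13 lines: eoysp fpgq aez wlzm zqjv slo rvsdp pda inseg ebsb jsk atoi ezwfn
Hunk 5: at line 1 remove [aez] add [ujn] -> 13 lines: eoysp fpgq ujn wlzm zqjv slo rvsdp pda inseg ebsb jsk atoi ezwfn
Hunk 6: at line 6 remove [pda] add [ubbc] -> 13 lines: eoysp fpgq ujn wlzm zqjv slo rvsdp ubbc inseg ebsb jsk atoi ezwfn
Hunk 7: at line 6 remove [rvsdp,ubbc,inseg] add [uyw] -> 11 lines: eoysp fpgq ujn wlzm zqjv slo uyw ebsb jsk atoi ezwfn
Final line 5: zqjv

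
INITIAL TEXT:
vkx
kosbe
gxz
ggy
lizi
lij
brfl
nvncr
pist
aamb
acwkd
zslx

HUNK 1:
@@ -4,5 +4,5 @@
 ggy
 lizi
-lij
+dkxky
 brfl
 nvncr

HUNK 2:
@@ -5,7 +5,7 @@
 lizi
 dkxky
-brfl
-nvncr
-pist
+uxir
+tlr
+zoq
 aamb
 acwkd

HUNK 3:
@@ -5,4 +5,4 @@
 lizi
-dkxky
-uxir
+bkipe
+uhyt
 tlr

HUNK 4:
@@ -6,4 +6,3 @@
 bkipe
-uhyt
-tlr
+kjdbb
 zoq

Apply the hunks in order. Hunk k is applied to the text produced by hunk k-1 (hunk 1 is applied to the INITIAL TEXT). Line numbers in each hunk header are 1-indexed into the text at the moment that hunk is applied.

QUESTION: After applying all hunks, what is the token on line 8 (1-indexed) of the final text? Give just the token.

Answer: zoq

Derivation:
Hunk 1: at line 4 remove [lij] add [dkxky] -> 12 lines: vkx kosbe gxz ggy lizi dkxky brfl nvncr pist aamb acwkd zslx
Hunk 2: at line 5 remove [brfl,nvncr,pist] add [uxir,tlr,zoq] -> 12 lines: vkx kosbe gxz ggy lizi dkxky uxir tlr zoq aamb acwkd zslx
Hunk 3: at line 5 remove [dkxky,uxir] add [bkipe,uhyt] -> 12 lines: vkx kosbe gxz ggy lizi bkipe uhyt tlr zoq aamb acwkd zslx
Hunk 4: at line 6 remove [uhyt,tlr] add [kjdbb] -> 11 lines: vkx kosbe gxz ggy lizi bkipe kjdbb zoq aamb acwkd zslx
Final line 8: zoq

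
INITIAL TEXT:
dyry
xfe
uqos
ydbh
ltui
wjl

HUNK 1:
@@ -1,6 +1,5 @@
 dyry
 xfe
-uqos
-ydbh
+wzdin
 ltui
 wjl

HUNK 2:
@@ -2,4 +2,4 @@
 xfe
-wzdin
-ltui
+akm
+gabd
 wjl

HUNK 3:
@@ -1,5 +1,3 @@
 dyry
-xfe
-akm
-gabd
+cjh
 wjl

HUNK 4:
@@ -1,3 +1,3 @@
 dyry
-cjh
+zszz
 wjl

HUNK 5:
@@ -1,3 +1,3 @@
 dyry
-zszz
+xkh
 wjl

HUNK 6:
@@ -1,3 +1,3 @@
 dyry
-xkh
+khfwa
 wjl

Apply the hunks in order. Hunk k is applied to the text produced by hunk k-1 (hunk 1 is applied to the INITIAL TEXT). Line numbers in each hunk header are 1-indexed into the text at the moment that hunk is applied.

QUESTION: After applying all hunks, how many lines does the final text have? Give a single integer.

Answer: 3

Derivation:
Hunk 1: at line 1 remove [uqos,ydbh] add [wzdin] -> 5 lines: dyry xfe wzdin ltui wjl
Hunk 2: at line 2 remove [wzdin,ltui] add [akm,gabd] -> 5 lines: dyry xfe akm gabd wjl
Hunk 3: at line 1 remove [xfe,akm,gabd] add [cjh] -> 3 lines: dyry cjh wjl
Hunk 4: at line 1 remove [cjh] add [zszz] -> 3 lines: dyry zszz wjl
Hunk 5: at line 1 remove [zszz] add [xkh] -> 3 lines: dyry xkh wjl
Hunk 6: at line 1 remove [xkh] add [khfwa] -> 3 lines: dyry khfwa wjl
Final line count: 3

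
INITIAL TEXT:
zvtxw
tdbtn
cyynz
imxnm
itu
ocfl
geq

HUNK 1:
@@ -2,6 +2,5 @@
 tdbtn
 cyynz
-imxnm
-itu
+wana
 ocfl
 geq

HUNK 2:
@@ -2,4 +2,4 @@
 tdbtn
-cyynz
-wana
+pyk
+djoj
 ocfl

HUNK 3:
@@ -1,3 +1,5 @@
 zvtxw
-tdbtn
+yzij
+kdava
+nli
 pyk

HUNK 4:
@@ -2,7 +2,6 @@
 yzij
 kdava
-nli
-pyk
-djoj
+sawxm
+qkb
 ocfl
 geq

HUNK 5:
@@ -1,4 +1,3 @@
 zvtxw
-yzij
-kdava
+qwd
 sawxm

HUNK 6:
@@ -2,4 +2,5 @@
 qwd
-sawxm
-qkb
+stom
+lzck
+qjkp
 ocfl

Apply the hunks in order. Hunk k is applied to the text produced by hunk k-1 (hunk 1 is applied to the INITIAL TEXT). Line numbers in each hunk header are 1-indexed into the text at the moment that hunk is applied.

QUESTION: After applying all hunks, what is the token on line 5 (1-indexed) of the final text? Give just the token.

Hunk 1: at line 2 remove [imxnm,itu] add [wana] -> 6 lines: zvtxw tdbtn cyynz wana ocfl geq
Hunk 2: at line 2 remove [cyynz,wana] add [pyk,djoj] -> 6 lines: zvtxw tdbtn pyk djoj ocfl geq
Hunk 3: at line 1 remove [tdbtn] add [yzij,kdava,nli] -> 8 lines: zvtxw yzij kdava nli pyk djoj ocfl geq
Hunk 4: at line 2 remove [nli,pyk,djoj] add [sawxm,qkb] -> 7 lines: zvtxw yzij kdava sawxm qkb ocfl geq
Hunk 5: at line 1 remove [yzij,kdava] add [qwd] -> 6 lines: zvtxw qwd sawxm qkb ocfl geq
Hunk 6: at line 2 remove [sawxm,qkb] add [stom,lzck,qjkp] -> 7 lines: zvtxw qwd stom lzck qjkp ocfl geq
Final line 5: qjkp

Answer: qjkp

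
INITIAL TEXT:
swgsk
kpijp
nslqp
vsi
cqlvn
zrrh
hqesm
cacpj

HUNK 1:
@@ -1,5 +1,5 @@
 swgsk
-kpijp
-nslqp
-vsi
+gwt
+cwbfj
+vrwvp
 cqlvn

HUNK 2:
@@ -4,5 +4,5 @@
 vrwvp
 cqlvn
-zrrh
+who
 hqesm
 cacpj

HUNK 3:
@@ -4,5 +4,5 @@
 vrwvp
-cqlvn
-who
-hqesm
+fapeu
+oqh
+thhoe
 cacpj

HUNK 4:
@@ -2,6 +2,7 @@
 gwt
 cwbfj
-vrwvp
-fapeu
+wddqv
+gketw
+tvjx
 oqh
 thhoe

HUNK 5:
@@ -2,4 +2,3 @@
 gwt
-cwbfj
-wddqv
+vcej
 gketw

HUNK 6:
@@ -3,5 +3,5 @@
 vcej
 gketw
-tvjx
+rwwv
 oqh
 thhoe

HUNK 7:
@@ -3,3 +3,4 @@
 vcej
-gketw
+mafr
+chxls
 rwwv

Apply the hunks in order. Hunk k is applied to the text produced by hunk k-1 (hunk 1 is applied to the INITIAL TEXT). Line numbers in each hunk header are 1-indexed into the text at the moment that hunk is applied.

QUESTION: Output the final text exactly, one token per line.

Answer: swgsk
gwt
vcej
mafr
chxls
rwwv
oqh
thhoe
cacpj

Derivation:
Hunk 1: at line 1 remove [kpijp,nslqp,vsi] add [gwt,cwbfj,vrwvp] -> 8 lines: swgsk gwt cwbfj vrwvp cqlvn zrrh hqesm cacpj
Hunk 2: at line 4 remove [zrrh] add [who] -> 8 lines: swgsk gwt cwbfj vrwvp cqlvn who hqesm cacpj
Hunk 3: at line 4 remove [cqlvn,who,hqesm] add [fapeu,oqh,thhoe] -> 8 lines: swgsk gwt cwbfj vrwvp fapeu oqh thhoe cacpj
Hunk 4: at line 2 remove [vrwvp,fapeu] add [wddqv,gketw,tvjx] -> 9 lines: swgsk gwt cwbfj wddqv gketw tvjx oqh thhoe cacpj
Hunk 5: at line 2 remove [cwbfj,wddqv] add [vcej] -> 8 lines: swgsk gwt vcej gketw tvjx oqh thhoe cacpj
Hunk 6: at line 3 remove [tvjx] add [rwwv] -> 8 lines: swgsk gwt vcej gketw rwwv oqh thhoe cacpj
Hunk 7: at line 3 remove [gketw] add [mafr,chxls] -> 9 lines: swgsk gwt vcej mafr chxls rwwv oqh thhoe cacpj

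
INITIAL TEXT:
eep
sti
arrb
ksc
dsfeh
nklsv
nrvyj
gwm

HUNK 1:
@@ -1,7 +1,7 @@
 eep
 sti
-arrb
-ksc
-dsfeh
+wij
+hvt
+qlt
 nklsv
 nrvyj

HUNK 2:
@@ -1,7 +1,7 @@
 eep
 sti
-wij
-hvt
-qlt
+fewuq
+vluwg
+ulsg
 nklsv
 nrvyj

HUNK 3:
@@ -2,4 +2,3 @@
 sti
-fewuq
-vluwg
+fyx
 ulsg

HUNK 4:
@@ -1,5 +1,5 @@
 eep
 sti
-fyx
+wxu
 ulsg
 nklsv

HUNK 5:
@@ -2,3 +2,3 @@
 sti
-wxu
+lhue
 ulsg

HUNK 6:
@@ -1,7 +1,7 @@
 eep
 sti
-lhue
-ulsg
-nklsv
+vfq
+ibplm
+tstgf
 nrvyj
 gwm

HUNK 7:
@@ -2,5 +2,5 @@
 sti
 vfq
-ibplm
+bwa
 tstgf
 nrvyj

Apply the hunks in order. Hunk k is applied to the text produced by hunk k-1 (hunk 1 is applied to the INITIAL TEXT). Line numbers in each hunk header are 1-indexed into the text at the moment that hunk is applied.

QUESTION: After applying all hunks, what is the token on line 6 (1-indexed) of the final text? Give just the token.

Hunk 1: at line 1 remove [arrb,ksc,dsfeh] add [wij,hvt,qlt] -> 8 lines: eep sti wij hvt qlt nklsv nrvyj gwm
Hunk 2: at line 1 remove [wij,hvt,qlt] add [fewuq,vluwg,ulsg] -> 8 lines: eep sti fewuq vluwg ulsg nklsv nrvyj gwm
Hunk 3: at line 2 remove [fewuq,vluwg] add [fyx] -> 7 lines: eep sti fyx ulsg nklsv nrvyj gwm
Hunk 4: at line 1 remove [fyx] add [wxu] -> 7 lines: eep sti wxu ulsg nklsv nrvyj gwm
Hunk 5: at line 2 remove [wxu] add [lhue] -> 7 lines: eep sti lhue ulsg nklsv nrvyj gwm
Hunk 6: at line 1 remove [lhue,ulsg,nklsv] add [vfq,ibplm,tstgf] -> 7 lines: eep sti vfq ibplm tstgf nrvyj gwm
Hunk 7: at line 2 remove [ibplm] add [bwa] -> 7 lines: eep sti vfq bwa tstgf nrvyj gwm
Final line 6: nrvyj

Answer: nrvyj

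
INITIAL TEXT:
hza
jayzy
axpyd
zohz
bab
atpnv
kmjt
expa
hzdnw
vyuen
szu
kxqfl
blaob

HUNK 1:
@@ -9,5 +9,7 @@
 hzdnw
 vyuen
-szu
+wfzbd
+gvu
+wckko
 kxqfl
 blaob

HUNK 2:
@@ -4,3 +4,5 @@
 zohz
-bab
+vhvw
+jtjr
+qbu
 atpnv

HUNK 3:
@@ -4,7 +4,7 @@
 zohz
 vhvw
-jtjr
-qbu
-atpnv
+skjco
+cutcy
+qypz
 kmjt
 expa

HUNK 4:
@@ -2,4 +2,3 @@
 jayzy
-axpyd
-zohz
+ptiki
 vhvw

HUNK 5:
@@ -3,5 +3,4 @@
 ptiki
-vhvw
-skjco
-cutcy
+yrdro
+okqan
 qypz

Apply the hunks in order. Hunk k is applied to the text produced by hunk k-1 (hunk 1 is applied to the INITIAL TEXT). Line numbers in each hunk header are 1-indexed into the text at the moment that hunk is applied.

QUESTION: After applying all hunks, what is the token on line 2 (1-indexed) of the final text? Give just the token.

Answer: jayzy

Derivation:
Hunk 1: at line 9 remove [szu] add [wfzbd,gvu,wckko] -> 15 lines: hza jayzy axpyd zohz bab atpnv kmjt expa hzdnw vyuen wfzbd gvu wckko kxqfl blaob
Hunk 2: at line 4 remove [bab] add [vhvw,jtjr,qbu] -> 17 lines: hza jayzy axpyd zohz vhvw jtjr qbu atpnv kmjt expa hzdnw vyuen wfzbd gvu wckko kxqfl blaob
Hunk 3: at line 4 remove [jtjr,qbu,atpnv] add [skjco,cutcy,qypz] -> 17 lines: hza jayzy axpyd zohz vhvw skjco cutcy qypz kmjt expa hzdnw vyuen wfzbd gvu wckko kxqfl blaob
Hunk 4: at line 2 remove [axpyd,zohz] add [ptiki] -> 16 lines: hza jayzy ptiki vhvw skjco cutcy qypz kmjt expa hzdnw vyuen wfzbd gvu wckko kxqfl blaob
Hunk 5: at line 3 remove [vhvw,skjco,cutcy] add [yrdro,okqan] -> 15 lines: hza jayzy ptiki yrdro okqan qypz kmjt expa hzdnw vyuen wfzbd gvu wckko kxqfl blaob
Final line 2: jayzy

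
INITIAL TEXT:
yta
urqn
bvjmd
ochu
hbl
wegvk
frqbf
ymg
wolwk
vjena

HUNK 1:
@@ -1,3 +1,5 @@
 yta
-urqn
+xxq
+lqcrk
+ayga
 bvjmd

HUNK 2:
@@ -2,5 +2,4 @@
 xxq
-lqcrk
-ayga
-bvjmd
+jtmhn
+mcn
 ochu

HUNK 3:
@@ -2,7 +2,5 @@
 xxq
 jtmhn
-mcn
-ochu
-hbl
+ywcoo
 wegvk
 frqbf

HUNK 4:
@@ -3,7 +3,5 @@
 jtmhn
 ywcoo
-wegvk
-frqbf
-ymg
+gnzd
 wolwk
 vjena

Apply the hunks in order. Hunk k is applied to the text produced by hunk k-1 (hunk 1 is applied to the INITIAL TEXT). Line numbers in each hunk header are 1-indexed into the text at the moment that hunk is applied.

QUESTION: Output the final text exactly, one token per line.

Hunk 1: at line 1 remove [urqn] add [xxq,lqcrk,ayga] -> 12 lines: yta xxq lqcrk ayga bvjmd ochu hbl wegvk frqbf ymg wolwk vjena
Hunk 2: at line 2 remove [lqcrk,ayga,bvjmd] add [jtmhn,mcn] -> 11 lines: yta xxq jtmhn mcn ochu hbl wegvk frqbf ymg wolwk vjena
Hunk 3: at line 2 remove [mcn,ochu,hbl] add [ywcoo] -> 9 lines: yta xxq jtmhn ywcoo wegvk frqbf ymg wolwk vjena
Hunk 4: at line 3 remove [wegvk,frqbf,ymg] add [gnzd] -> 7 lines: yta xxq jtmhn ywcoo gnzd wolwk vjena

Answer: yta
xxq
jtmhn
ywcoo
gnzd
wolwk
vjena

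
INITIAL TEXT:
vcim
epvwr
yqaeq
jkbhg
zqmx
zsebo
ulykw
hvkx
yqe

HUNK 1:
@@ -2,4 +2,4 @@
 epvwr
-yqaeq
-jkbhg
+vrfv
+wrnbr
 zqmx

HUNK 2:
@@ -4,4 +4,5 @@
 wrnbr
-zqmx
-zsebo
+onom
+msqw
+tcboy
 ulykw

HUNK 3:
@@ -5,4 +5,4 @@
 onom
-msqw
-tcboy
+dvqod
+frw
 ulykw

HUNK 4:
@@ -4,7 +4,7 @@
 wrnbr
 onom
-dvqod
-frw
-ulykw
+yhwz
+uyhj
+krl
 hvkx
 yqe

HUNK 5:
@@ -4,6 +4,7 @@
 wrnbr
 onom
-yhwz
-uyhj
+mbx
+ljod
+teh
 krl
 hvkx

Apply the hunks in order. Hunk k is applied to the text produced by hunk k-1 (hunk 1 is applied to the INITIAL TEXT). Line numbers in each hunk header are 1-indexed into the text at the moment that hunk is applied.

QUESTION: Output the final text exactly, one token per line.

Hunk 1: at line 2 remove [yqaeq,jkbhg] add [vrfv,wrnbr] -> 9 lines: vcim epvwr vrfv wrnbr zqmx zsebo ulykw hvkx yqe
Hunk 2: at line 4 remove [zqmx,zsebo] add [onom,msqw,tcboy] -> 10 lines: vcim epvwr vrfv wrnbr onom msqw tcboy ulykw hvkx yqe
Hunk 3: at line 5 remove [msqw,tcboy] add [dvqod,frw] -> 10 lines: vcim epvwr vrfv wrnbr onom dvqod frw ulykw hvkx yqe
Hunk 4: at line 4 remove [dvqod,frw,ulykw] add [yhwz,uyhj,krl] -> 10 lines: vcim epvwr vrfv wrnbr onom yhwz uyhj krl hvkx yqe
Hunk 5: at line 4 remove [yhwz,uyhj] add [mbx,ljod,teh] -> 11 lines: vcim epvwr vrfv wrnbr onom mbx ljod teh krl hvkx yqe

Answer: vcim
epvwr
vrfv
wrnbr
onom
mbx
ljod
teh
krl
hvkx
yqe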